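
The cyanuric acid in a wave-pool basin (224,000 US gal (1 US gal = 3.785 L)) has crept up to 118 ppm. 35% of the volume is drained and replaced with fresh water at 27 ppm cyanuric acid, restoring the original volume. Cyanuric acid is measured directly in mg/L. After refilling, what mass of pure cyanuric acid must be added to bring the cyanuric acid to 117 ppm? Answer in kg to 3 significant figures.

26.2 kg

Volume: 224,000 US gal × 3.785 L/gal = 847,840 L.
After draining 35% and refilling: 118 × 0.65 + 27 × 0.35 = 86.15 ppm.
Deficit to target: 117 − 86.15 = 30.85 mg/L.
Mass: 30.85 mg/L × 847,840 L = 26,160 g cyanuric acid.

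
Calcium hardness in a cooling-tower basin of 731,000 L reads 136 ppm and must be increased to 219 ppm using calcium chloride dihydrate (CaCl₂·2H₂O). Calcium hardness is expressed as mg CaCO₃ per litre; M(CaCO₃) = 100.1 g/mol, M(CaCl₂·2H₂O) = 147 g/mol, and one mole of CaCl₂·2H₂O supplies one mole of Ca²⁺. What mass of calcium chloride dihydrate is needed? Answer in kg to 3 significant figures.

89.1 kg

Hardness to add: (219 − 136) = 83 mg/L as CaCO₃ × 731,000 L = 60,670 g as CaCO₃.
Moles of Ca²⁺ (1 mol Ca²⁺ ≡ 1 mol CaCO₃): 60,670 / 100.1 g/mol = 606.1 mol.
Mass of CaCl₂·2H₂O: 606.1 × 147 = 89,100 g.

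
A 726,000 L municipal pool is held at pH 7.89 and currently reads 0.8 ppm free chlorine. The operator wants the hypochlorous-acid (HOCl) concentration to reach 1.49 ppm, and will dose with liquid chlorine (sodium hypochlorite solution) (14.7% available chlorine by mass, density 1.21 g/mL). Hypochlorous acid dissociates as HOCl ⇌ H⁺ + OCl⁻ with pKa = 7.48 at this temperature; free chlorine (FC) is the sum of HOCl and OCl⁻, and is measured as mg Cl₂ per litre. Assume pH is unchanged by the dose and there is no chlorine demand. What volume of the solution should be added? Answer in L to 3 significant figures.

18.4 L

[OCl⁻]/[HOCl] = 10^(pH − pKa) = 10^(7.89 − 7.48) = 2.57; fraction as HOCl = 1/(1 + 2.57) = 0.2801.
Free chlorine required for 1.49 ppm HOCl: 1.49 / 0.2801 = 5.32 ppm.
FC to add: 5.32 − 0.8 = 4.52 mg/L as Cl₂.
Cl₂ equivalent: 4.52 mg/L × 726,000 L = 3281 g.
Product at 14.7% available Cl: 3281 / 0.147 = 22,320 g.
Volume: 22,320 g ÷ 1.21 g/mL = 18,450 mL.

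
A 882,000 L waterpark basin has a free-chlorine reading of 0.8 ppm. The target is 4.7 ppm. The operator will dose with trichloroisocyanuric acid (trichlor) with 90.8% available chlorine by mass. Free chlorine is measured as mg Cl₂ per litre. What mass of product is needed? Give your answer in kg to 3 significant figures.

Chlorine deficit: 4.7 − 0.8 = 3.9 ppm = 3.9 mg/L as Cl₂.
Cl₂ equivalent needed: 3.9 mg/L × 882,000 L = 3,440,000 mg = 3440 g.
Product at 90.8% available chlorine: 3440 / 0.908 = 3788 g.

3.79 kg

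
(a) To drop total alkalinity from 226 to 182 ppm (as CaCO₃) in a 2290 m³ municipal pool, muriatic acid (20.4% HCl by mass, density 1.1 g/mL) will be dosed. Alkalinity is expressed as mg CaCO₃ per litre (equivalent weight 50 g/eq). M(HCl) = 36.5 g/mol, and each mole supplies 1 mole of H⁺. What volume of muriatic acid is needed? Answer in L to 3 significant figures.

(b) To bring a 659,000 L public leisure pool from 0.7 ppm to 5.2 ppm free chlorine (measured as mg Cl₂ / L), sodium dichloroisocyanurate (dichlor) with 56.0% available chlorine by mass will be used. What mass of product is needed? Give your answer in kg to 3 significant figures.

(a) 328 L; (b) 5.30 kg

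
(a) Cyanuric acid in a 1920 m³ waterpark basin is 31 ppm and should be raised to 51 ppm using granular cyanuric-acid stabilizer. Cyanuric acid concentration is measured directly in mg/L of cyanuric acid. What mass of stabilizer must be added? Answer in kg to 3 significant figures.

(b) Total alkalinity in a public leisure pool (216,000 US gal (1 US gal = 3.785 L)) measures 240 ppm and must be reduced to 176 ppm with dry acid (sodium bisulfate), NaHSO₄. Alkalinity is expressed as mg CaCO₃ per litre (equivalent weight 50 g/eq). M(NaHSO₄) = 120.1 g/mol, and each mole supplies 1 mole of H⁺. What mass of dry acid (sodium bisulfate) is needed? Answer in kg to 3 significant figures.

(a) Volume: 1920 m³ = 1,920,000 L.
(a) CYA to add: (51 − 31) = 20 mg/L × 1,920,000 L = 38,400 g cyanuric acid.

(b) Volume: 216,000 US gal × 3.785 L/gal = 817,560 L.
(b) Alkalinity to neutralize: (240 − 176) = 64 mg/L as CaCO₃ × 817,560 L = 52,320 g as CaCO₃.
(b) Equivalents of H⁺ required: 52,320 ÷ 50 g/eq = 1046 eq = 1046 mol NaHSO₄.
(b) Mass of NaHSO₄: 1046 × 120.1 = 125,700 g.

(a) 38.4 kg; (b) 126 kg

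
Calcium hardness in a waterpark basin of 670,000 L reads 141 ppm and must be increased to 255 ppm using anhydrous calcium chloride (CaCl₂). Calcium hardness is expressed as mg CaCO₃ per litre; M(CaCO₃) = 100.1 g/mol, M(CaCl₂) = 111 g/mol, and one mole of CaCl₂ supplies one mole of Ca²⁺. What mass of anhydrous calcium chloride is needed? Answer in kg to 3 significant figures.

84.7 kg

Hardness to add: (255 − 141) = 114 mg/L as CaCO₃ × 670,000 L = 76,380 g as CaCO₃.
Moles of Ca²⁺ (1 mol Ca²⁺ ≡ 1 mol CaCO₃): 76,380 / 100.1 g/mol = 763 mol.
Mass of CaCl₂: 763 × 111 = 84,700 g.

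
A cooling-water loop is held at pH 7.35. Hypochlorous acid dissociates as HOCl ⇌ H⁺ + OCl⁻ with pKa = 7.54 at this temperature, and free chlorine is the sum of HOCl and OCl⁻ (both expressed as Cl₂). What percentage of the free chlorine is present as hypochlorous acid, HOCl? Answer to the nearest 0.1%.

[OCl⁻]/[HOCl] = 10^(pH − pKa) = 10^(7.35 − 7.54) = 10^-0.19 = 0.6457.
Fraction as HOCl = 1 / (1 + 0.6457) = 0.6077.

60.8%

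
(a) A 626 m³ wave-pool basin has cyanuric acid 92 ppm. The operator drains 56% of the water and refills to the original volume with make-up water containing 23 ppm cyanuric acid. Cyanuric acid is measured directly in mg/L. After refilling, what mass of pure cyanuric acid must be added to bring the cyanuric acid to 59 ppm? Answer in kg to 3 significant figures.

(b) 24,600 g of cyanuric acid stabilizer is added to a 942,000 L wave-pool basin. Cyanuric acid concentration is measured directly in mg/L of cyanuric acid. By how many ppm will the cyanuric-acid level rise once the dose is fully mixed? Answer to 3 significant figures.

(a) 3.53 kg; (b) 26.1 ppm

(a) Volume: 626 m³ = 626,000 L.
(a) After draining 56% and refilling: 92 × 0.44 + 23 × 0.56 = 53.36 ppm.
(a) Deficit to target: 59 − 53.36 = 5.64 mg/L.
(a) Mass: 5.64 mg/L × 626,000 L = 3531 g cyanuric acid.

(b) Rise: 24,600 g / 942,000 L × 1000 = 26.11 mg/L.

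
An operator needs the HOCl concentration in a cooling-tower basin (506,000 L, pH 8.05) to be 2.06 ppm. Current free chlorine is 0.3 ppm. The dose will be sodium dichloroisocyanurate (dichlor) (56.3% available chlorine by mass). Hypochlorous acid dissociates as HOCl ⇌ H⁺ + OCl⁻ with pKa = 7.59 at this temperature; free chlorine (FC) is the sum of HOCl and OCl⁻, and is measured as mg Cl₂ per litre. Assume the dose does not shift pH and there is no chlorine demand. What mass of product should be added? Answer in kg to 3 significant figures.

6.92 kg

[OCl⁻]/[HOCl] = 10^(pH − pKa) = 10^(8.05 − 7.59) = 2.884; fraction as HOCl = 1/(1 + 2.884) = 0.2575.
Free chlorine required for 2.06 ppm HOCl: 2.06 / 0.2575 = 8.001 ppm.
FC to add: 8.001 − 0.3 = 7.701 mg/L as Cl₂.
Cl₂ equivalent: 7.701 mg/L × 506,000 L = 3897 g.
Product at 56.3% available Cl: 3897 / 0.563 = 6921 g.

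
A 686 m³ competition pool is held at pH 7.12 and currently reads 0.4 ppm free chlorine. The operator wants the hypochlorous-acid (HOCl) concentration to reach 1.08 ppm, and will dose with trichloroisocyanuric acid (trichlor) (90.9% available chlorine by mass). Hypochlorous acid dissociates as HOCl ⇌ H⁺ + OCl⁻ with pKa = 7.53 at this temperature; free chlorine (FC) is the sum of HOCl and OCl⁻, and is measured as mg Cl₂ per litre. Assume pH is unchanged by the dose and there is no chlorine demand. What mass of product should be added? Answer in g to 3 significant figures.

Volume: 686 m³ = 686,000 L.
[OCl⁻]/[HOCl] = 10^(pH − pKa) = 10^(7.12 − 7.53) = 0.389; fraction as HOCl = 1/(1 + 0.389) = 0.7199.
Free chlorine required for 1.08 ppm HOCl: 1.08 / 0.7199 = 1.5 ppm.
FC to add: 1.5 − 0.4 = 1.1 mg/L as Cl₂.
Cl₂ equivalent: 1.1 mg/L × 686,000 L = 754.7 g.
Product at 90.9% available Cl: 754.7 / 0.909 = 830.3 g.

830 g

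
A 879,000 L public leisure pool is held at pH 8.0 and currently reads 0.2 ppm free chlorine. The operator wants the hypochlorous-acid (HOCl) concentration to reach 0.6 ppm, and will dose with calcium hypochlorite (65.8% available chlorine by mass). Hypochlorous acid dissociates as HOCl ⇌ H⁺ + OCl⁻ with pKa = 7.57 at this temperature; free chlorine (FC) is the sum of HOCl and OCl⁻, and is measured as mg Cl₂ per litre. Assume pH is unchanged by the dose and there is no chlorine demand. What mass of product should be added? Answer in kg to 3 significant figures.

2.69 kg

[OCl⁻]/[HOCl] = 10^(pH − pKa) = 10^(8.0 − 7.57) = 2.692; fraction as HOCl = 1/(1 + 2.692) = 0.2709.
Free chlorine required for 0.6 ppm HOCl: 0.6 / 0.2709 = 2.215 ppm.
FC to add: 2.215 − 0.2 = 2.015 mg/L as Cl₂.
Cl₂ equivalent: 2.015 mg/L × 879,000 L = 1771 g.
Product at 65.8% available Cl: 1771 / 0.658 = 2692 g.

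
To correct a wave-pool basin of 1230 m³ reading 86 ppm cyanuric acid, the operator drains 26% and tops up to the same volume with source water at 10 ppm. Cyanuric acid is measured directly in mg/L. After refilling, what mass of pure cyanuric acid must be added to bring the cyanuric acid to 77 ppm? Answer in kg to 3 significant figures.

13.2 kg

Volume: 1230 m³ = 1,230,000 L.
After draining 26% and refilling: 86 × 0.74 + 10 × 0.26 = 66.24 ppm.
Deficit to target: 77 − 66.24 = 10.76 mg/L.
Mass: 10.76 mg/L × 1,230,000 L = 13,230 g cyanuric acid.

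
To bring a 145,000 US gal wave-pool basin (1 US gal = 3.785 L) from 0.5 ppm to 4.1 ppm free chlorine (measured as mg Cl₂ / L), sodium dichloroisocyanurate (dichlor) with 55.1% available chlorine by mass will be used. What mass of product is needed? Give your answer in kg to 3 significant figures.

Volume: 145,000 US gal × 3.785 L/gal = 548,825 L.
Chlorine deficit: 4.1 − 0.5 = 3.6 ppm = 3.6 mg/L as Cl₂.
Cl₂ equivalent needed: 3.6 mg/L × 548,825 L = 1,976,000 mg = 1976 g.
Product at 55.1% available chlorine: 1976 / 0.551 = 3586 g.

3.59 kg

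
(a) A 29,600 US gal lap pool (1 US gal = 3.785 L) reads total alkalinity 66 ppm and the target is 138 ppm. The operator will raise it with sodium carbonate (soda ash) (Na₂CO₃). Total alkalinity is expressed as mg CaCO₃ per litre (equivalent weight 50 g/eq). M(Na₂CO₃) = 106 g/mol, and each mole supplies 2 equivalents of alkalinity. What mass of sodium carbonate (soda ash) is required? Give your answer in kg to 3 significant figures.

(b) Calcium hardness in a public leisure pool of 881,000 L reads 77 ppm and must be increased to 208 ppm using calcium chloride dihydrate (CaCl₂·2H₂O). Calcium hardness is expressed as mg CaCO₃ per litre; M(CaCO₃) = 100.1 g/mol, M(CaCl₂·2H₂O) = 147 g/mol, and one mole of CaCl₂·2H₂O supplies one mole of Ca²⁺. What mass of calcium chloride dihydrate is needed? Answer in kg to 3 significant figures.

(a) 8.55 kg; (b) 169 kg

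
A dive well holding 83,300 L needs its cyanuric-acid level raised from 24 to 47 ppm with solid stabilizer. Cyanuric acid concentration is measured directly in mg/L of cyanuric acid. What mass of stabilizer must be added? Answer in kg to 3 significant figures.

CYA to add: (47 − 24) = 23 mg/L × 83,300 L = 1916 g cyanuric acid.

1.92 kg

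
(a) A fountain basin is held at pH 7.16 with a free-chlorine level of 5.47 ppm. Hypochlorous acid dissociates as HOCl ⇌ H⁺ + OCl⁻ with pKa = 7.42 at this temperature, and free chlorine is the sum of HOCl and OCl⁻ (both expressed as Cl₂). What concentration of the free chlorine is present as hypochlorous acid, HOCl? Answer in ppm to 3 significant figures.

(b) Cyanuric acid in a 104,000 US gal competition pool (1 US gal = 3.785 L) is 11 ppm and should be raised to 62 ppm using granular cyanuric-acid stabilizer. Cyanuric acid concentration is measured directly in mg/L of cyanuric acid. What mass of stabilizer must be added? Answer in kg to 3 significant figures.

(a) 3.53 ppm; (b) 20.1 kg

(a) [OCl⁻]/[HOCl] = 10^(pH − pKa) = 10^(7.16 − 7.42) = 10^-0.26 = 0.5495.
(a) Fraction as HOCl = 1 / (1 + 0.5495) = 0.6454.
(a) HOCl = 0.6454 × 5.47 ppm = 3.53 ppm.

(b) Volume: 104,000 US gal × 3.785 L/gal = 393,640 L.
(b) CYA to add: (62 − 11) = 51 mg/L × 393,640 L = 20,080 g cyanuric acid.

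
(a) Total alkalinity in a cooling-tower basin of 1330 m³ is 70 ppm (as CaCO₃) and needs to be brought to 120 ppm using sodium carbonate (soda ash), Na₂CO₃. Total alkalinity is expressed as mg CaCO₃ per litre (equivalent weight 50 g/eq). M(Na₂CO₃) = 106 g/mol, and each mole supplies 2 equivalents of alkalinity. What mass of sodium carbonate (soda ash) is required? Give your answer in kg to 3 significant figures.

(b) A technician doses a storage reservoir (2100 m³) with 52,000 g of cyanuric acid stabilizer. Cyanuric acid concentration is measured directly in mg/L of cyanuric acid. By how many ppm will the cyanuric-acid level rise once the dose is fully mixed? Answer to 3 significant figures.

(a) 70.5 kg; (b) 24.8 ppm

(a) Volume: 1330 m³ = 1,330,000 L.
(a) Alkalinity to add: (120 − 70) = 50 mg/L as CaCO₃ × 1,330,000 L = 66,500 g as CaCO₃.
(a) Equivalents: 66,500 g ÷ 50 g/eq = 1330 eq.
(a) Each mole of Na₂CO₃ supplies 2 eq, so 1330 / 2 = 665 mol.
(a) Mass: 665 mol × 106 g/mol = 70,490 g.

(b) Volume: 2100 m³ = 2,100,000 L.
(b) Rise: 52,000 g / 2,100,000 L × 1000 = 24.76 mg/L.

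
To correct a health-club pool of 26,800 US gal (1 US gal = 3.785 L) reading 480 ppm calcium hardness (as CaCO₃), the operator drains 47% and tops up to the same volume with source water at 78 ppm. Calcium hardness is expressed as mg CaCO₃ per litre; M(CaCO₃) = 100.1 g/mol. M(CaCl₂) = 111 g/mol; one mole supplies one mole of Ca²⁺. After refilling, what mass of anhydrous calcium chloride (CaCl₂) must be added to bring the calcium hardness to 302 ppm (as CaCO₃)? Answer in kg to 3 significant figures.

1.23 kg

Volume: 26,800 US gal × 3.785 L/gal = 101,438 L.
After draining 47% and refilling: 480 × 0.53 + 78 × 0.47 = 291.06 ppm.
Deficit to target: 302 − 291.06 = 10.94 mg/L.
As CaCO₃: 10.94 mg/L × 101,438 L = 1110 g; ÷ 100.1 = 11.09 mol Ca²⁺.
Mass: 11.09 × 111 = 1231 g.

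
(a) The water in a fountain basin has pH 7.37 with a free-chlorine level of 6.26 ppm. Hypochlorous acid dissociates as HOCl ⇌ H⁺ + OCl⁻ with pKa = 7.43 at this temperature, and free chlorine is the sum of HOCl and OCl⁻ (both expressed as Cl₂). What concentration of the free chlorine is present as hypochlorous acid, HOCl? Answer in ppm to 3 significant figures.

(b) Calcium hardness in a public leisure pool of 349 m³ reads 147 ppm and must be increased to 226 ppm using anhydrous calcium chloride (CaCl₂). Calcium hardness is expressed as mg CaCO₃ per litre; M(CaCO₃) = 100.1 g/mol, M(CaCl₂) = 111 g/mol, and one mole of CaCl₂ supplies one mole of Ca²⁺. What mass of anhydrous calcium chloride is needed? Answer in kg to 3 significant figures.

(a) 3.35 ppm; (b) 30.6 kg

(a) [OCl⁻]/[HOCl] = 10^(pH − pKa) = 10^(7.37 − 7.43) = 10^-0.06 = 0.871.
(a) Fraction as HOCl = 1 / (1 + 0.871) = 0.5345.
(a) HOCl = 0.5345 × 6.26 ppm = 3.346 ppm.

(b) Volume: 349 m³ = 349,000 L.
(b) Hardness to add: (226 − 147) = 79 mg/L as CaCO₃ × 349,000 L = 27,570 g as CaCO₃.
(b) Moles of Ca²⁺ (1 mol Ca²⁺ ≡ 1 mol CaCO₃): 27,570 / 100.1 g/mol = 275.4 mol.
(b) Mass of CaCl₂: 275.4 × 111 = 30,570 g.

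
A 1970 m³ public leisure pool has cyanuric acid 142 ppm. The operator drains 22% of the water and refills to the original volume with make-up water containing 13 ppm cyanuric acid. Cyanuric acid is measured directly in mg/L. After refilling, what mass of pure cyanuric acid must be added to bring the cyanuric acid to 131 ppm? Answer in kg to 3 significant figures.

Volume: 1970 m³ = 1,970,000 L.
After draining 22% and refilling: 142 × 0.78 + 13 × 0.22 = 113.62 ppm.
Deficit to target: 131 − 113.62 = 17.38 mg/L.
Mass: 17.38 mg/L × 1,970,000 L = 34,240 g cyanuric acid.

34.2 kg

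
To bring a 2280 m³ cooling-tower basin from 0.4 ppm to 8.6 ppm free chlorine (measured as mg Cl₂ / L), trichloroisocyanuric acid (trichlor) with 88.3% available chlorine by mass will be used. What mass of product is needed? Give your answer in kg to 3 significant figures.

21.2 kg

Volume: 2280 m³ = 2,280,000 L.
Chlorine deficit: 8.6 − 0.4 = 8.2 ppm = 8.2 mg/L as Cl₂.
Cl₂ equivalent needed: 8.2 mg/L × 2,280,000 L = 18,700,000 mg = 18,700 g.
Product at 88.3% available chlorine: 18,700 / 0.883 = 21,170 g.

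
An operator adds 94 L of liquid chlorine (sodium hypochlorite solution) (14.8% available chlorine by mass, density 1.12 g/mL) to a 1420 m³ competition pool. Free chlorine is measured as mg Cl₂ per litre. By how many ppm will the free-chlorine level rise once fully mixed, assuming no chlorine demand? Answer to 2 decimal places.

10.97 ppm

Volume: 1420 m³ = 1,420,000 L.
Mass of solution: 94 L × 1000 mL/L × 1.12 g/mL = 105,300 g.
Available chlorine delivered: 105,300 g × 0.148 = 15,580 g as Cl₂.
Concentration rise: 15,580 g / 1,420,000 L = 10.97 mg/L = 10.97 ppm.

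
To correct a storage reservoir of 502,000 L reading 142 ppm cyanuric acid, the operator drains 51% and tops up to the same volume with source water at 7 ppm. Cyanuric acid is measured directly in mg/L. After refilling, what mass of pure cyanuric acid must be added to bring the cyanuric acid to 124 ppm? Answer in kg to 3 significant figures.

After draining 51% and refilling: 142 × 0.49 + 7 × 0.51 = 73.15 ppm.
Deficit to target: 124 − 73.15 = 50.85 mg/L.
Mass: 50.85 mg/L × 502,000 L = 25,530 g cyanuric acid.

25.5 kg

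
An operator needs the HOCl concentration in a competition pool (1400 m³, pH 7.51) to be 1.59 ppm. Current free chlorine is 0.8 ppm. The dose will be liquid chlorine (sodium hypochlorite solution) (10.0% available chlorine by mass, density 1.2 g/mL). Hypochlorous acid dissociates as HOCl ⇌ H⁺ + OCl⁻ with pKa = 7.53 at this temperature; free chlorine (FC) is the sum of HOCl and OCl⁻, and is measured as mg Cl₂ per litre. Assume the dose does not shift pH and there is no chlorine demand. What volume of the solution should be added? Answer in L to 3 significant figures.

Volume: 1400 m³ = 1,400,000 L.
[OCl⁻]/[HOCl] = 10^(pH − pKa) = 10^(7.51 − 7.53) = 0.955; fraction as HOCl = 1/(1 + 0.955) = 0.5115.
Free chlorine required for 1.59 ppm HOCl: 1.59 / 0.5115 = 3.108 ppm.
FC to add: 3.108 − 0.8 = 2.308 mg/L as Cl₂.
Cl₂ equivalent: 2.308 mg/L × 1,400,000 L = 3232 g.
Product at 10.0% available Cl: 3232 / 0.1 = 32,320 g.
Volume: 32,320 g ÷ 1.2 g/mL = 26,930 mL.

26.9 L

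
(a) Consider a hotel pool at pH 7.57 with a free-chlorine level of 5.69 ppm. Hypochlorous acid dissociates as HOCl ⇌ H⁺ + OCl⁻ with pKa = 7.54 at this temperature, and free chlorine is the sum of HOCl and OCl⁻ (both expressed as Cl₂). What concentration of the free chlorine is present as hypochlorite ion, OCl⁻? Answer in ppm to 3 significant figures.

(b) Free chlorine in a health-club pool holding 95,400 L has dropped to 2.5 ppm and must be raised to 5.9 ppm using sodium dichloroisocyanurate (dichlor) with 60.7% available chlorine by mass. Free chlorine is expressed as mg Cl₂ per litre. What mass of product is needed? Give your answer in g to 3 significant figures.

(a) 2.94 ppm; (b) 534 g

(a) [OCl⁻]/[HOCl] = 10^(pH − pKa) = 10^(7.57 − 7.54) = 10^0.03 = 1.072.
(a) Fraction as HOCl = 1 / (1 + 1.072) = 0.4827.
(a) OCl⁻ = (1 − 0.4827) × 5.69 ppm = 2.943 ppm.

(b) Chlorine deficit: 5.9 − 2.5 = 3.4 ppm = 3.4 mg/L as Cl₂.
(b) Cl₂ equivalent needed: 3.4 mg/L × 95,400 L = 324,400 mg = 324.4 g.
(b) Product at 60.7% available chlorine: 324.4 / 0.607 = 534.4 g.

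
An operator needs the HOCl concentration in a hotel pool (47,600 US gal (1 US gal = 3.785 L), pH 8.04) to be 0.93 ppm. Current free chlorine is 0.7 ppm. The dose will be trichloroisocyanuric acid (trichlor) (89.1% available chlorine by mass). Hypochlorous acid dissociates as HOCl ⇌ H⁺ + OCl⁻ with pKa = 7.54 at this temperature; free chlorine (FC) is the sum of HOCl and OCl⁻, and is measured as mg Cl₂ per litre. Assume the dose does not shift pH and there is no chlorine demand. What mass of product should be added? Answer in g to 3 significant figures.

Volume: 47,600 US gal × 3.785 L/gal = 180,166 L.
[OCl⁻]/[HOCl] = 10^(pH − pKa) = 10^(8.04 − 7.54) = 3.162; fraction as HOCl = 1/(1 + 3.162) = 0.2403.
Free chlorine required for 0.93 ppm HOCl: 0.93 / 0.2403 = 3.871 ppm.
FC to add: 3.871 − 0.7 = 3.171 mg/L as Cl₂.
Cl₂ equivalent: 3.171 mg/L × 180,166 L = 571.3 g.
Product at 89.1% available Cl: 571.3 / 0.891 = 641.2 g.

641 g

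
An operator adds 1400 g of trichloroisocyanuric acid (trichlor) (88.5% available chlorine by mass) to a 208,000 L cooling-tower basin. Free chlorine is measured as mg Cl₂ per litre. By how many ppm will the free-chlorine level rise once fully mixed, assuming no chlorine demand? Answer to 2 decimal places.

5.96 ppm

Available chlorine delivered: 1400 g × 0.885 = 1239 g as Cl₂.
Concentration rise: 1239 g / 208,000 L = 5.957 mg/L = 5.96 ppm.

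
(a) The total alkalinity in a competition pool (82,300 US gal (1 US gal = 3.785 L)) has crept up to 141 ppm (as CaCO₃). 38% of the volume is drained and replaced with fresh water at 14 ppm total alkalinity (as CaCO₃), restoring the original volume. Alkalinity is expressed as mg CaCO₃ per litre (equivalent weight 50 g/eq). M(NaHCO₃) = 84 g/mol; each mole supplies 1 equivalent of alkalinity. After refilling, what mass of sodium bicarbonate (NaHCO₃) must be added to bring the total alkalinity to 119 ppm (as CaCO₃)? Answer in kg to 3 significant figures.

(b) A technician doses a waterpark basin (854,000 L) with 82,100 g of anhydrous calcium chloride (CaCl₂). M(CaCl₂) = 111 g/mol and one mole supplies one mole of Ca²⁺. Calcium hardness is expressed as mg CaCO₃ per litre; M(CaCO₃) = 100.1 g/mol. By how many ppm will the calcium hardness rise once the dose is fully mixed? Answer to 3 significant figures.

(a) 13.7 kg; (b) 86.7 ppm

(a) Volume: 82,300 US gal × 3.785 L/gal = 311,506 L.
(a) After draining 38% and refilling: 141 × 0.62 + 14 × 0.38 = 92.74 ppm.
(a) Deficit to target: 119 − 92.74 = 26.26 mg/L.
(a) As CaCO₃: 26.26 mg/L × 311,506 L = 8180 g; ÷ 50 g/eq ÷ 1 = 163.6 mol NaHCO₃.
(a) Mass: 163.6 × 84 = 13,740 g.

(b) Moles of Ca²⁺: 82,100 g ÷ 111 g/mol = 739.6 mol.
(b) As CaCO₃: 739.6 mol × 100.1 g/mol = 74,040 g.
(b) Rise: 74,040 g / 854,000 L × 1000 = 86.7 mg/L.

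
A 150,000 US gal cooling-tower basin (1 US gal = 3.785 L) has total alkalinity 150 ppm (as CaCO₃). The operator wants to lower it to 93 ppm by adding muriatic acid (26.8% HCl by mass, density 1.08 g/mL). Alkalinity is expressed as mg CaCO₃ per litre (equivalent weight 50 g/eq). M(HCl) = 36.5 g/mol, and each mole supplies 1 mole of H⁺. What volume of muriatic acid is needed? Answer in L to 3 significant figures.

Volume: 150,000 US gal × 3.785 L/gal = 567,750 L.
Alkalinity to neutralize: (150 − 93) = 57 mg/L as CaCO₃ × 567,750 L = 32,360 g as CaCO₃.
Equivalents of H⁺ required: 32,360 ÷ 50 g/eq = 647.2 eq = 647.2 mol HCl.
Mass of HCl: 647.2 × 36.5 = 23,620 g.
Mass of 26.8% solution: 23,620 / 0.268 = 88,150 g.
Volume: 88,150 g ÷ 1.08 g/mL = 81,620 mL.

81.6 L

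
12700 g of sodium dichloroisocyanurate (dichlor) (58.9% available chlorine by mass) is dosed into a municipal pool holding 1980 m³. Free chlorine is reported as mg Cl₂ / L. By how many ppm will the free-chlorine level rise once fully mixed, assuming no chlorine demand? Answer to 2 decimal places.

Volume: 1980 m³ = 1,980,000 L.
Available chlorine delivered: 12,700 g × 0.589 = 7480 g as Cl₂.
Concentration rise: 7480 g / 1,980,000 L = 3.778 mg/L = 3.78 ppm.

3.78 ppm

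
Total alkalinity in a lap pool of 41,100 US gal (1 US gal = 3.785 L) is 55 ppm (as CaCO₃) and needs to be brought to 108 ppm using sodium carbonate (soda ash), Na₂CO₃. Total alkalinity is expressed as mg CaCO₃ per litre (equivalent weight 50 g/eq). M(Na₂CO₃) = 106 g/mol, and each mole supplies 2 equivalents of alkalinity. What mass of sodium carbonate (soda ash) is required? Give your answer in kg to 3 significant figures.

Volume: 41,100 US gal × 3.785 L/gal = 155,564 L.
Alkalinity to add: (108 − 55) = 53 mg/L as CaCO₃ × 155,564 L = 8245 g as CaCO₃.
Equivalents: 8245 g ÷ 50 g/eq = 164.9 eq.
Each mole of Na₂CO₃ supplies 2 eq, so 164.9 / 2 = 82.45 mol.
Mass: 82.45 mol × 106 g/mol = 8740 g.

8.74 kg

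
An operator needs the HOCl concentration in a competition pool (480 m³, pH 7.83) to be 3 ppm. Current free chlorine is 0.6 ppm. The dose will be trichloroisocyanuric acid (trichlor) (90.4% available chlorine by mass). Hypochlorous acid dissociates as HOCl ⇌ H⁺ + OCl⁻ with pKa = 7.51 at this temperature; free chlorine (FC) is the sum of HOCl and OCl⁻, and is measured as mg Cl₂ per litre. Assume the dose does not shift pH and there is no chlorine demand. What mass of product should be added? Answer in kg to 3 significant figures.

4.60 kg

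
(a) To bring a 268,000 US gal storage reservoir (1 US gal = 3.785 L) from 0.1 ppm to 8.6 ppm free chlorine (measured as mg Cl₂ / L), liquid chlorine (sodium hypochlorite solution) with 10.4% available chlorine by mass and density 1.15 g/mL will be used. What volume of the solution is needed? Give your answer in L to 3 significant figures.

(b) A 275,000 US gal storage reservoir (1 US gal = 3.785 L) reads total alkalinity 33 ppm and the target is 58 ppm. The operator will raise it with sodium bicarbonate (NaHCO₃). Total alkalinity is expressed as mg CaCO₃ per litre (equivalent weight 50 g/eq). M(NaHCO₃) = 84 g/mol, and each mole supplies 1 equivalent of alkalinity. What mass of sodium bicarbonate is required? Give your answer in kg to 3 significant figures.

(a) 72.1 L; (b) 43.7 kg

(a) Volume: 268,000 US gal × 3.785 L/gal = 1,014,380 L.
(a) Chlorine deficit: 8.6 − 0.1 = 8.5 ppm = 8.5 mg/L as Cl₂.
(a) Cl₂ equivalent needed: 8.5 mg/L × 1,014,380 L = 8,622,000 mg = 8622 g.
(a) Product at 10.4% available chlorine: 8622 / 0.104 = 82,910 g.
(a) Volume at density 1.15 g/mL: 82,910 g ÷ 1.15 g/mL = 72,090 mL.

(b) Volume: 275,000 US gal × 3.785 L/gal = 1,040,875 L.
(b) Alkalinity to add: (58 − 33) = 25 mg/L as CaCO₃ × 1,040,875 L = 26,020 g as CaCO₃.
(b) Equivalents: 26,020 g ÷ 50 g/eq = 520.4 eq.
(b) NaHCO₃ supplies 1 eq per mole → 520.4 mol.
(b) Mass: 520.4 mol × 84 g/mol = 43,720 g.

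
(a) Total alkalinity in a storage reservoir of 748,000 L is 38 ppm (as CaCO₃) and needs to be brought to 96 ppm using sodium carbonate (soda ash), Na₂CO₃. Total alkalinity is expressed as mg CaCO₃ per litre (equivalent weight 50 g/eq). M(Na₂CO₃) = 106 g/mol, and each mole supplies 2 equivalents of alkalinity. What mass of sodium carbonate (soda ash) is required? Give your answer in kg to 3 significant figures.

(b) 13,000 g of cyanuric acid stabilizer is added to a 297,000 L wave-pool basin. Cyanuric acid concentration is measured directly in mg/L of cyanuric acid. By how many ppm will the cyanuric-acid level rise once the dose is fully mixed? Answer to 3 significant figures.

(a) Alkalinity to add: (96 − 38) = 58 mg/L as CaCO₃ × 748,000 L = 43,380 g as CaCO₃.
(a) Equivalents: 43,380 g ÷ 50 g/eq = 867.7 eq.
(a) Each mole of Na₂CO₃ supplies 2 eq, so 867.7 / 2 = 433.8 mol.
(a) Mass: 433.8 mol × 106 g/mol = 45,990 g.

(b) Rise: 13,000 g / 297,000 L × 1000 = 43.77 mg/L.

(a) 46.0 kg; (b) 43.8 ppm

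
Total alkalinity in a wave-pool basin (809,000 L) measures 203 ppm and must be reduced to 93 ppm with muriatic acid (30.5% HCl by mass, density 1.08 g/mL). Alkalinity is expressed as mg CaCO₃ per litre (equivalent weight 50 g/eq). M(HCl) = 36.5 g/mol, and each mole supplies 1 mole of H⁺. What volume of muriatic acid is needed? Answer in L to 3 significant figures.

Alkalinity to neutralize: (203 − 93) = 110 mg/L as CaCO₃ × 809,000 L = 88,990 g as CaCO₃.
Equivalents of H⁺ required: 88,990 ÷ 50 g/eq = 1780 eq = 1780 mol HCl.
Mass of HCl: 1780 × 36.5 = 64,960 g.
Mass of 30.5% solution: 64,960 / 0.305 = 213,000 g.
Volume: 213,000 g ÷ 1.08 g/mL = 197,200 mL.

197 L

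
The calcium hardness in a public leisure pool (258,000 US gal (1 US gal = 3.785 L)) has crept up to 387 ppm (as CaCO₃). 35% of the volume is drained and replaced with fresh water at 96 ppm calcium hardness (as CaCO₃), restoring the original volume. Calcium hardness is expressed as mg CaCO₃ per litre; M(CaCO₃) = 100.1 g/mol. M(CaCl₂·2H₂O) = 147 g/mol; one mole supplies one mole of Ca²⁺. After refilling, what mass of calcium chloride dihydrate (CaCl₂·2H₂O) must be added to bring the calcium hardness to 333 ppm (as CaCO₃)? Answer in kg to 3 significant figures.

Volume: 258,000 US gal × 3.785 L/gal = 976,530 L.
After draining 35% and refilling: 387 × 0.65 + 96 × 0.35 = 285.15 ppm.
Deficit to target: 333 − 285.15 = 47.85 mg/L.
As CaCO₃: 47.85 mg/L × 976,530 L = 46,730 g; ÷ 100.1 = 466.8 mol Ca²⁺.
Mass: 466.8 × 147 = 68,620 g.

68.6 kg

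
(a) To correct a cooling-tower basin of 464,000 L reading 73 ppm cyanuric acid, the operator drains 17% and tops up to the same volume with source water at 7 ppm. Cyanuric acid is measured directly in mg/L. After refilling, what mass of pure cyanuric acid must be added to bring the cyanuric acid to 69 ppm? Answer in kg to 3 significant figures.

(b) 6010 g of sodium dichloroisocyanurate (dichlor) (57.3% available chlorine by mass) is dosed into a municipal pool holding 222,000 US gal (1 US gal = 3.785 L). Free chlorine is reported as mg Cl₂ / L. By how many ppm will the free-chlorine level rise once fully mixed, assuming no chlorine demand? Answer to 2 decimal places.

(a) After draining 17% and refilling: 73 × 0.83 + 7 × 0.17 = 61.78 ppm.
(a) Deficit to target: 69 − 61.78 = 7.22 mg/L.
(a) Mass: 7.22 mg/L × 464,000 L = 3350 g cyanuric acid.

(b) Volume: 222,000 US gal × 3.785 L/gal = 840,270 L.
(b) Available chlorine delivered: 6010 g × 0.573 = 3444 g as Cl₂.
(b) Concentration rise: 3444 g / 840,270 L = 4.098 mg/L = 4.10 ppm.

(a) 3.35 kg; (b) 4.10 ppm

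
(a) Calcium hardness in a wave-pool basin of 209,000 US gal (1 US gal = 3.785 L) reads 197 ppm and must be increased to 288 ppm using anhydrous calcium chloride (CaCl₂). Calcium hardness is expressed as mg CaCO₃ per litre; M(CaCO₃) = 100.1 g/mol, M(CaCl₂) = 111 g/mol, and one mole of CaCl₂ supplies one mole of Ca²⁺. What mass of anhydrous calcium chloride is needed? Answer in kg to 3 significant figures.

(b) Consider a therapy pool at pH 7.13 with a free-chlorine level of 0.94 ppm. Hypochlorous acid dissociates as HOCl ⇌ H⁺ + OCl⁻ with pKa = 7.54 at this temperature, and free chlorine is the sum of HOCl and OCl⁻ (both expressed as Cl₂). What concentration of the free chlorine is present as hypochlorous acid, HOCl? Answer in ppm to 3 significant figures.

(a) Volume: 209,000 US gal × 3.785 L/gal = 791,065 L.
(a) Hardness to add: (288 − 197) = 91 mg/L as CaCO₃ × 791,065 L = 71,990 g as CaCO₃.
(a) Moles of Ca²⁺ (1 mol Ca²⁺ ≡ 1 mol CaCO₃): 71,990 / 100.1 g/mol = 719.1 mol.
(a) Mass of CaCl₂: 719.1 × 111 = 79,830 g.

(b) [OCl⁻]/[HOCl] = 10^(pH − pKa) = 10^(7.13 − 7.54) = 10^-0.41 = 0.389.
(b) Fraction as HOCl = 1 / (1 + 0.389) = 0.7199.
(b) HOCl = 0.7199 × 0.94 ppm = 0.6767 ppm.

(a) 79.8 kg; (b) 0.677 ppm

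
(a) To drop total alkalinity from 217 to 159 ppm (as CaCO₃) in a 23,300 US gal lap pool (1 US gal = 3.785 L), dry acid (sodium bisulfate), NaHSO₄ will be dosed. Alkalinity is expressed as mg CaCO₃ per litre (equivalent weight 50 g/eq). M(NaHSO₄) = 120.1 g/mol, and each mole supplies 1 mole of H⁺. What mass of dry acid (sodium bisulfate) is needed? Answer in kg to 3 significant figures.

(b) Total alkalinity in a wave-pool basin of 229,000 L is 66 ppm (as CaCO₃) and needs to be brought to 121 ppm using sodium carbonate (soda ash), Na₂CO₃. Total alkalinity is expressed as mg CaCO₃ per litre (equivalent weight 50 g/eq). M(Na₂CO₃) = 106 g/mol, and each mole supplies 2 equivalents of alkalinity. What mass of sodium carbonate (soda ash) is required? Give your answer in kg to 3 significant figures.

(a) Volume: 23,300 US gal × 3.785 L/gal = 88,190 L.
(a) Alkalinity to neutralize: (217 − 159) = 58 mg/L as CaCO₃ × 88,190 L = 5115 g as CaCO₃.
(a) Equivalents of H⁺ required: 5115 ÷ 50 g/eq = 102.3 eq = 102.3 mol NaHSO₄.
(a) Mass of NaHSO₄: 102.3 × 120.1 = 12,290 g.

(b) Alkalinity to add: (121 − 66) = 55 mg/L as CaCO₃ × 229,000 L = 12,600 g as CaCO₃.
(b) Equivalents: 12,600 g ÷ 50 g/eq = 251.9 eq.
(b) Each mole of Na₂CO₃ supplies 2 eq, so 251.9 / 2 = 126 mol.
(b) Mass: 126 mol × 106 g/mol = 13,350 g.

(a) 12.3 kg; (b) 13.4 kg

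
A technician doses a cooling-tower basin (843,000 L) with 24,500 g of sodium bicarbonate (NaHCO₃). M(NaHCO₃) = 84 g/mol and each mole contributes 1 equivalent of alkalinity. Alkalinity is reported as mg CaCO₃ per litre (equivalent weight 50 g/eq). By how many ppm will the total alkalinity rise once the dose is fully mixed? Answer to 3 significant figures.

17.3 ppm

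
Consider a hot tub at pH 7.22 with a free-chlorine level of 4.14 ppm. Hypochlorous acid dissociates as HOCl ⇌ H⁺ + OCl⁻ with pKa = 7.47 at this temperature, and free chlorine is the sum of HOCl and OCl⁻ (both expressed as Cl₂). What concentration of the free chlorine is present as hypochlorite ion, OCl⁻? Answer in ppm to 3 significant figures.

1.49 ppm

[OCl⁻]/[HOCl] = 10^(pH − pKa) = 10^(7.22 − 7.47) = 10^-0.25 = 0.5623.
Fraction as HOCl = 1 / (1 + 0.5623) = 0.6401.
OCl⁻ = (1 − 0.6401) × 4.14 ppm = 1.49 ppm.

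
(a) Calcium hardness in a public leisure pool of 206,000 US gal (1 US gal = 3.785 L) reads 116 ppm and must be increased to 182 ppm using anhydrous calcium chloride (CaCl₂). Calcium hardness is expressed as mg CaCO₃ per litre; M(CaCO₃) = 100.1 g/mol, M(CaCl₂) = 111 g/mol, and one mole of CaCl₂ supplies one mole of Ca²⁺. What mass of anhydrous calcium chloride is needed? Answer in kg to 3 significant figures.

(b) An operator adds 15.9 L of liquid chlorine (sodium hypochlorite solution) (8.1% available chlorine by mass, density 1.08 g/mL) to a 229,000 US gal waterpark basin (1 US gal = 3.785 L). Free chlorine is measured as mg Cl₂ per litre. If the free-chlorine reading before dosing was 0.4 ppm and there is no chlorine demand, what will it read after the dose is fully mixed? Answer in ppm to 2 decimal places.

(a) 57.1 kg; (b) 2.00 ppm

(a) Volume: 206,000 US gal × 3.785 L/gal = 779,710 L.
(a) Hardness to add: (182 − 116) = 66 mg/L as CaCO₃ × 779,710 L = 51,460 g as CaCO₃.
(a) Moles of Ca²⁺ (1 mol Ca²⁺ ≡ 1 mol CaCO₃): 51,460 / 100.1 g/mol = 514.1 mol.
(a) Mass of CaCl₂: 514.1 × 111 = 57,060 g.

(b) Volume: 229,000 US gal × 3.785 L/gal = 866,765 L.
(b) Mass of solution: 15.9 L × 1000 mL/L × 1.08 g/mL = 17,170 g.
(b) Available chlorine delivered: 17,170 g × 0.081 = 1391 g as Cl₂.
(b) Concentration rise: 1391 g / 866,765 L = 1.605 mg/L = 1.60 ppm.
(b) Final FC: 0.4 + 1.60 = 2.00 ppm.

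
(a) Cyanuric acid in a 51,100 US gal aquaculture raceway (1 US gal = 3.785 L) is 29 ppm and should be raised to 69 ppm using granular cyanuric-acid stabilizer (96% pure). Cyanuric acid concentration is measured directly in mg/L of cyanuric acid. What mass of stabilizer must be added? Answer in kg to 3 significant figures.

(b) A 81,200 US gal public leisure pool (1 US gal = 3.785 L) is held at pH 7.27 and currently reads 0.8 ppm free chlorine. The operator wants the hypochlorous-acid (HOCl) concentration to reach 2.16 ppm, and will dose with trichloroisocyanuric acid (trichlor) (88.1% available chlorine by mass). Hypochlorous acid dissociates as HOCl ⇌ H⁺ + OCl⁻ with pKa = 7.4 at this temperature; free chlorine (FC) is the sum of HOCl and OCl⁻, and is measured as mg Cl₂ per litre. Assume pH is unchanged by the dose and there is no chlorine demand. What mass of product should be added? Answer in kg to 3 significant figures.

(a) 8.06 kg; (b) 1.03 kg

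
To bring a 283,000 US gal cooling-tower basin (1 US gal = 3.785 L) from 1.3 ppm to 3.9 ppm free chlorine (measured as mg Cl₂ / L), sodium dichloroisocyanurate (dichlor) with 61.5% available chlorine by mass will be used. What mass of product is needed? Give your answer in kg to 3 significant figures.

4.53 kg

Volume: 283,000 US gal × 3.785 L/gal = 1,071,155 L.
Chlorine deficit: 3.9 − 1.3 = 2.6 ppm = 2.6 mg/L as Cl₂.
Cl₂ equivalent needed: 2.6 mg/L × 1,071,155 L = 2,785,000 mg = 2785 g.
Product at 61.5% available chlorine: 2785 / 0.615 = 4528 g.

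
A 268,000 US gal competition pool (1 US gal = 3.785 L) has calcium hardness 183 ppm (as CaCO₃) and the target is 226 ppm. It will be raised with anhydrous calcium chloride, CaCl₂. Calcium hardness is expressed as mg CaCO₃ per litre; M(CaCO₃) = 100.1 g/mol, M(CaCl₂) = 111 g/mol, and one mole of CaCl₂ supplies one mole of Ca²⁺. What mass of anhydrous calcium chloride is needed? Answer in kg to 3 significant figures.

48.4 kg

Volume: 268,000 US gal × 3.785 L/gal = 1,014,380 L.
Hardness to add: (226 − 183) = 43 mg/L as CaCO₃ × 1,014,380 L = 43,620 g as CaCO₃.
Moles of Ca²⁺ (1 mol Ca²⁺ ≡ 1 mol CaCO₃): 43,620 / 100.1 g/mol = 435.7 mol.
Mass of CaCl₂: 435.7 × 111 = 48,370 g.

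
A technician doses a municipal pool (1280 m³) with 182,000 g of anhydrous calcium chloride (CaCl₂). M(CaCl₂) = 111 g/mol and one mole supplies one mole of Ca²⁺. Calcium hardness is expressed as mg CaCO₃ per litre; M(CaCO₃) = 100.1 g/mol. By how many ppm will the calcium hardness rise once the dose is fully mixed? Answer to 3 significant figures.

128 ppm

Volume: 1280 m³ = 1,280,000 L.
Moles of Ca²⁺: 182,000 g ÷ 111 g/mol = 1640 mol.
As CaCO₃: 1640 mol × 100.1 g/mol = 164,100 g.
Rise: 164,100 g / 1,280,000 L × 1000 = 128.2 mg/L.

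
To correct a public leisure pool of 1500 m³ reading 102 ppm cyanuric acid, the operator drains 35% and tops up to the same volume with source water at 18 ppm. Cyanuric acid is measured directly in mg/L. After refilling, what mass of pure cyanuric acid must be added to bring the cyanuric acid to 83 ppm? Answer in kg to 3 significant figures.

Volume: 1500 m³ = 1,500,000 L.
After draining 35% and refilling: 102 × 0.65 + 18 × 0.35 = 72.6 ppm.
Deficit to target: 83 − 72.6 = 10.4 mg/L.
Mass: 10.4 mg/L × 1,500,000 L = 15,600 g cyanuric acid.

15.6 kg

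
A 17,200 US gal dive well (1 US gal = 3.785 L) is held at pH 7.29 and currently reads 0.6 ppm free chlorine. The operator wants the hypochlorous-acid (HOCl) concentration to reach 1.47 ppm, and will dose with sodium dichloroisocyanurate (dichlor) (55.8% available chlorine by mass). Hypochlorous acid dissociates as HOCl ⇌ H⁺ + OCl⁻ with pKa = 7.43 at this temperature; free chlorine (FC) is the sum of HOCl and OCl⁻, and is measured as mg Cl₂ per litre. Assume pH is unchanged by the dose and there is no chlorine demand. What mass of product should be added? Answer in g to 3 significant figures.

Volume: 17,200 US gal × 3.785 L/gal = 65,102 L.
[OCl⁻]/[HOCl] = 10^(pH − pKa) = 10^(7.29 − 7.43) = 0.7244; fraction as HOCl = 1/(1 + 0.7244) = 0.5799.
Free chlorine required for 1.47 ppm HOCl: 1.47 / 0.5799 = 2.535 ppm.
FC to add: 2.535 − 0.6 = 1.935 mg/L as Cl₂.
Cl₂ equivalent: 1.935 mg/L × 65,102 L = 126 g.
Product at 55.8% available Cl: 126 / 0.558 = 225.7 g.

226 g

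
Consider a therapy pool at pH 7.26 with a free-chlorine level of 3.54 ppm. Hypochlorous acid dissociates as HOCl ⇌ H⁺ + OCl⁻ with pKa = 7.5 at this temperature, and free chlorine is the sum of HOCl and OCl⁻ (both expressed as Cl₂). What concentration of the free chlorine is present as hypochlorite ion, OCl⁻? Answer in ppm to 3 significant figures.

1.29 ppm

[OCl⁻]/[HOCl] = 10^(pH − pKa) = 10^(7.26 − 7.5) = 10^-0.24 = 0.5754.
Fraction as HOCl = 1 / (1 + 0.5754) = 0.6347.
OCl⁻ = (1 − 0.6347) × 3.54 ppm = 1.293 ppm.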